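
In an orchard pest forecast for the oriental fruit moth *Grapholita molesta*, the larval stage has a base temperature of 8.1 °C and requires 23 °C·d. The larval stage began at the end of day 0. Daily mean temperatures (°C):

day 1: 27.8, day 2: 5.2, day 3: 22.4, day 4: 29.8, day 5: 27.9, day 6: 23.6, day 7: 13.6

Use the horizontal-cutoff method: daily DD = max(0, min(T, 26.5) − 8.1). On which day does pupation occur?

day 3

Daily DD above 8.1 °C (capped at 18.4): 18.4, 0.0, 14.3, 18.4, 18.4, 15.5, 5.5.
Cumulative: 18.4, 18.4, 32.7, 51.1, 69.5, 85.0, 90.5.
The total first reaches 23 DD on day 3.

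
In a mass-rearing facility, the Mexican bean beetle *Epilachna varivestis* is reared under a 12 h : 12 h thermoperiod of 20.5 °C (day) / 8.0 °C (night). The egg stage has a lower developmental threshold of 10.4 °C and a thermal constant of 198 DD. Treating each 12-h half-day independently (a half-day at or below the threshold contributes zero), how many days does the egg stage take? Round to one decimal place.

Day half: max(0, 20.5 − 10.4) × 0.5 = 10.1 × 0.5 = 5.05 DD.
Night half: max(0, 8.0 − 10.4) × 0.5 = 0.0 × 0.5 = 0.00 DD.
Per 24 h: 5.05 DD/day.
Duration = 198 / 5.05 = 39.208 ≈ 39.2 days.

39.2 days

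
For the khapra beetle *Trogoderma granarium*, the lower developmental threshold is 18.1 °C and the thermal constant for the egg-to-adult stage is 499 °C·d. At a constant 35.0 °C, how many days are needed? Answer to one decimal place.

Daily accumulation = 35.0 − 18.1 = 16.9 DD/day.
Duration = 499 / 16.9 = 29.527 ≈ 29.5 days.

29.5 days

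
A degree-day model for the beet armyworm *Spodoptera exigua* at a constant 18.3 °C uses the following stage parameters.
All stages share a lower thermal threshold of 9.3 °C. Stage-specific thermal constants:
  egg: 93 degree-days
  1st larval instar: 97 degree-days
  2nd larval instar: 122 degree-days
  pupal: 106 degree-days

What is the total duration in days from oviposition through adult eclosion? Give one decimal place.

Daily accumulation at 18.3 °C = 18.3 − 9.3 = 9.0 DD/day.
Total K = 93 + 97 + 122 + 106 = 418 DD.
Total duration = 418 / 9.0 = 46.444 ≈ 46.4 days.

46.4 days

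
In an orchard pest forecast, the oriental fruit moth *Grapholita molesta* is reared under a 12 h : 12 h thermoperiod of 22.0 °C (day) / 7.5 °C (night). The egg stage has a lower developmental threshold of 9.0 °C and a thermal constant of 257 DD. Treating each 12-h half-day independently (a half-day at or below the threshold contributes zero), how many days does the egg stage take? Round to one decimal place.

39.5 days

Day half: max(0, 22.0 − 9.0) × 0.5 = 13.0 × 0.5 = 6.50 DD.
Night half: max(0, 7.5 − 9.0) × 0.5 = 0.0 × 0.5 = 0.00 DD.
Per 24 h: 6.50 DD/day.
Duration = 257 / 6.50 = 39.538 ≈ 39.5 days.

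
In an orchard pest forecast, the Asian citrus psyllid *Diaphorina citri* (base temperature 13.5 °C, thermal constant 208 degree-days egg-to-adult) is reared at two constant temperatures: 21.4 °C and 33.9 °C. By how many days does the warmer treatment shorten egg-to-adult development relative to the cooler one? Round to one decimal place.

At 21.4 °C: 208 / (21.4 − 13.5) = 208 / 7.9 = 26.329 d.
At 33.9 °C: 208 / (33.9 − 13.5) = 208 / 20.4 = 10.196 d.
Difference = |26.329 − 10.196| = 16.133 ≈ 16.1 days.

16.1 days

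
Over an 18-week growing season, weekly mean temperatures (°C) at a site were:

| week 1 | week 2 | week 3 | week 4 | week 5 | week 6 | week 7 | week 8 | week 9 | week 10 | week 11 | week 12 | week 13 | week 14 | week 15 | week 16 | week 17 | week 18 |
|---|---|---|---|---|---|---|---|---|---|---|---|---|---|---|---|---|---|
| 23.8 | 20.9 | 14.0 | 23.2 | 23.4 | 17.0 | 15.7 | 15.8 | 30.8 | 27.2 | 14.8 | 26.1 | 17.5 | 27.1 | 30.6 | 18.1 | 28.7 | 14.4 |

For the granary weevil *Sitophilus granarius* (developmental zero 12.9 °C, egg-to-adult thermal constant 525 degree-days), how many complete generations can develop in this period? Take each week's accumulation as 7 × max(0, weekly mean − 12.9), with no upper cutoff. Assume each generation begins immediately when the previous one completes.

Weekly DD (7 × max(0, T̄ − 12.9)): 76.3, 56.0, 7.7, 72.1, 73.5, 28.7, 19.6, 20.3, 125.3, 100.1, 13.3, 92.4, 32.2, 99.4, 123.9, 36.4, 110.6, 10.5.
Season total = 1098.3 DD.
Complete generations = ⌊1098.3 / 525⌋ = 2.

2 generations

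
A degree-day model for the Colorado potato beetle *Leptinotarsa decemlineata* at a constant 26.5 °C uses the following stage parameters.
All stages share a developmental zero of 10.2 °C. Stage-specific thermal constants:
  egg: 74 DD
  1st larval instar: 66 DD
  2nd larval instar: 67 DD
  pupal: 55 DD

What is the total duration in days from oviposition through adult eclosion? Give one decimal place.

16.1 days

Daily accumulation at 26.5 °C = 26.5 − 10.2 = 16.3 DD/day.
Total K = 74 + 66 + 67 + 55 = 262 DD.
Total duration = 262 / 16.3 = 16.074 ≈ 16.1 days.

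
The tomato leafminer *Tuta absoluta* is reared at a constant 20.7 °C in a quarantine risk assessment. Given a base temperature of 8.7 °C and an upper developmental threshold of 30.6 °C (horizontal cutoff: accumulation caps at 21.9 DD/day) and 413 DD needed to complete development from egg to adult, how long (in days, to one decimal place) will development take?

Daily accumulation = 20.7 − 8.7 = 12.0 DD/day.
Duration = 413 / 12.0 = 34.417 ≈ 34.4 days.

34.4 days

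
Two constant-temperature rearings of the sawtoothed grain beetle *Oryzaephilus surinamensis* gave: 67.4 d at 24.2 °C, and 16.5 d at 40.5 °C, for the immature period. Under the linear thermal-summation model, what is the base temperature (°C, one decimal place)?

18.9 °C

Linear rate model ⇒ the product D·(T − T_b) is constant across temperatures.
67.4·(24.2 − T_b) = 16.5·(40.5 − T_b)
T_b = (67.4·24.2 − 16.5·40.5) / (67.4 − 16.5) = 962.83 / 50.9 = 18.916 °C ≈ 18.9 °C.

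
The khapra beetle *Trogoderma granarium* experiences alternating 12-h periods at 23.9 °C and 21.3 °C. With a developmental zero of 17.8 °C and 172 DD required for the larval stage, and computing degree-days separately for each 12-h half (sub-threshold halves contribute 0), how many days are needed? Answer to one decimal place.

35.8 days

Day half: max(0, 23.9 − 17.8) × 0.5 = 6.1 × 0.5 = 3.05 DD.
Night half: max(0, 21.3 − 17.8) × 0.5 = 3.5 × 0.5 = 1.75 DD.
Per 24 h: 4.80 DD/day.
Duration = 172 / 4.80 = 35.833 ≈ 35.8 days.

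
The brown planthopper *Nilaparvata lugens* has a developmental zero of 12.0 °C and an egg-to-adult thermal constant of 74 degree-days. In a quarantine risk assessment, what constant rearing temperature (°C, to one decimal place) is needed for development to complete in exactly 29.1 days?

14.5 °C

Required daily accumulation = 74 / 29.1 = 2.543 DD/day.
T = T_base + 2.543 = 12.0 + 2.543 = 14.543 ≈ 14.5 °C.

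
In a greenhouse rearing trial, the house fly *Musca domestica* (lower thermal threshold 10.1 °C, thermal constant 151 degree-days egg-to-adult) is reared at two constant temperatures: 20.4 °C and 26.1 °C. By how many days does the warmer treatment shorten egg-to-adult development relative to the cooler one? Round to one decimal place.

5.2 days

At 20.4 °C: 151 / (20.4 − 10.1) = 151 / 10.3 = 14.660 d.
At 26.1 °C: 151 / (26.1 − 10.1) = 151 / 16.0 = 9.438 d.
Difference = |14.660 − 9.438| = 5.223 ≈ 5.2 days.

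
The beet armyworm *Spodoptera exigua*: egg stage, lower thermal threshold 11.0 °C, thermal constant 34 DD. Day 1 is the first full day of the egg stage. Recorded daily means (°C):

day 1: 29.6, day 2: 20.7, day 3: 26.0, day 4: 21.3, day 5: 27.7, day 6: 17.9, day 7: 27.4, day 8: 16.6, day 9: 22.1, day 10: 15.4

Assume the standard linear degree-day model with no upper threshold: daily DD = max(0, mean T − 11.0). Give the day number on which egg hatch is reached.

day 3

Daily DD above 11.0 °C: 18.6, 9.7, 15.0, 10.3, 16.7, 6.9, 16.4, 5.6, 11.1, 4.4.
Cumulative: 18.6, 28.3, 43.3, 53.6, 70.3, 77.2, 93.6, 99.2, 110.3, 114.7.
The total first reaches 34 DD on day 3.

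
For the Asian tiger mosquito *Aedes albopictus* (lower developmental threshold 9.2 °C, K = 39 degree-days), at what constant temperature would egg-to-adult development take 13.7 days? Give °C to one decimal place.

Required daily accumulation = 39 / 13.7 = 2.847 DD/day.
T = T_base + 2.847 = 9.2 + 2.847 = 12.047 ≈ 12.0 °C.

12.0 °C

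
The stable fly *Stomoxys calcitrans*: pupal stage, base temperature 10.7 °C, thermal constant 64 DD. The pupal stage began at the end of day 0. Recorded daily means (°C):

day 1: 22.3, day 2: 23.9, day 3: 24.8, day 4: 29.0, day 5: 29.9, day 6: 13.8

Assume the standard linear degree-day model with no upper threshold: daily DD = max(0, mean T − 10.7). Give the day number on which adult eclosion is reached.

day 5

Daily DD above 10.7 °C: 11.6, 13.2, 14.1, 18.3, 19.2, 3.1.
Cumulative: 11.6, 24.8, 38.9, 57.2, 76.4, 79.5.
The total first reaches 64 DD on day 5.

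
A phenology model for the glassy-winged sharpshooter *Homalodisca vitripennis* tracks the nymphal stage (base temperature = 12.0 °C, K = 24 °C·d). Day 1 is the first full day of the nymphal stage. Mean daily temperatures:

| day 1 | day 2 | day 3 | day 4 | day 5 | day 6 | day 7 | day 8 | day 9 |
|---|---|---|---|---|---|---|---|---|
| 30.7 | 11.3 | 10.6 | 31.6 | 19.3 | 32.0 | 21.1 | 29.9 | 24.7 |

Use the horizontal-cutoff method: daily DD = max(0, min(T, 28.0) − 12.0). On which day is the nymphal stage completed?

day 4

Daily DD above 12.0 °C (capped at 16.0): 16.0, 0.0, 0.0, 16.0, 7.3, 16.0, 9.1, 16.0, 12.7.
Cumulative: 16.0, 16.0, 16.0, 32.0, 39.3, 55.3, 64.4, 80.4, 93.1.
The total first reaches 24 DD on day 4.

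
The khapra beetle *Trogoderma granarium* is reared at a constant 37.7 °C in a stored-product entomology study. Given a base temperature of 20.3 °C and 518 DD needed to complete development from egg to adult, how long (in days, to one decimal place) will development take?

29.8 days

Daily accumulation = 37.7 − 20.3 = 17.4 DD/day.
Duration = 518 / 17.4 = 29.770 ≈ 29.8 days.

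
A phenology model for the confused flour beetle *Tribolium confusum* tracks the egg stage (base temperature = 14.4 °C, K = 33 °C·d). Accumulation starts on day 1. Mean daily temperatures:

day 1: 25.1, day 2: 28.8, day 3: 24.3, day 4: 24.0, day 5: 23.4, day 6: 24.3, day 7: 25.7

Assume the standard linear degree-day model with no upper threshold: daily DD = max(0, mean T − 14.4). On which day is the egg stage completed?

day 3

Daily DD above 14.4 °C: 10.7, 14.4, 9.9, 9.6, 9.0, 9.9, 11.3.
Cumulative: 10.7, 25.1, 35.0, 44.6, 53.6, 63.5, 74.8.
The total first reaches 33 DD on day 3.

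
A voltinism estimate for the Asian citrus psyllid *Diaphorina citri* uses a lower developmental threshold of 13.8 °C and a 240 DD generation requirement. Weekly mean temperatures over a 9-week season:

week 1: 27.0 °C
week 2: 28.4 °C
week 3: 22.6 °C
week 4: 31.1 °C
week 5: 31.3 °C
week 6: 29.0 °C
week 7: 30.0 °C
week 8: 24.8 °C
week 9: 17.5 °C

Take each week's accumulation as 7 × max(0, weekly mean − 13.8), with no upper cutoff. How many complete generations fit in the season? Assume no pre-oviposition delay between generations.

Weekly DD (7 × max(0, T̄ − 13.8)): 92.4, 102.2, 61.6, 121.1, 122.5, 106.4, 113.4, 77.0, 25.9.
Season total = 822.5 DD.
Complete generations = ⌊822.5 / 240⌋ = 3.

3 generations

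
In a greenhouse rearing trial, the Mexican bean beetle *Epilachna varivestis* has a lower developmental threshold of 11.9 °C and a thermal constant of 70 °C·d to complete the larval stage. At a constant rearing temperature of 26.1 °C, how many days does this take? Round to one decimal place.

4.9 days

Daily accumulation = 26.1 − 11.9 = 14.2 DD/day.
Duration = 70 / 14.2 = 4.930 ≈ 4.9 days.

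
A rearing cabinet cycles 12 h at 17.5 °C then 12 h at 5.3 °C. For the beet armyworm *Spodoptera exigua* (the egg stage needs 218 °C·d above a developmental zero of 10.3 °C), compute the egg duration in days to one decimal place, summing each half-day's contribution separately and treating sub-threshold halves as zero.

Day half: max(0, 17.5 − 10.3) × 0.5 = 7.2 × 0.5 = 3.60 DD.
Night half: max(0, 5.3 − 10.3) × 0.5 = 0.0 × 0.5 = 0.00 DD.
Per 24 h: 3.60 DD/day.
Duration = 218 / 3.60 = 60.556 ≈ 60.6 days.

60.6 days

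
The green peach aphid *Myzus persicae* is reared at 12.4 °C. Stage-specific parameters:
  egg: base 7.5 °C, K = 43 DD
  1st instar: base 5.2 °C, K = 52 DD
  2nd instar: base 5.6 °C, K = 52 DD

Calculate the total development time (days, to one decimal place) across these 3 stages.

23.6 days

egg: 43 / (12.4 − 7.5) = 43 / 4.9 = 8.776 d.
1st instar: 52 / (12.4 − 5.2) = 52 / 7.2 = 7.222 d.
2nd instar: 52 / (12.4 − 5.6) = 52 / 6.8 = 7.647 d.
Sum = 23.645 ≈ 23.6 days.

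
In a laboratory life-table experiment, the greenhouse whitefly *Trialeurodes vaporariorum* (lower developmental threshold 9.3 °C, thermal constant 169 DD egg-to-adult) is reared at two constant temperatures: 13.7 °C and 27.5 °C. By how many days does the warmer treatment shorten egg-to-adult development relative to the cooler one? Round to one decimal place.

At 13.7 °C: 169 / (13.7 − 9.3) = 169 / 4.4 = 38.409 d.
At 27.5 °C: 169 / (27.5 − 9.3) = 169 / 18.2 = 9.286 d.
Difference = |38.409 − 9.286| = 29.123 ≈ 29.1 days.

29.1 days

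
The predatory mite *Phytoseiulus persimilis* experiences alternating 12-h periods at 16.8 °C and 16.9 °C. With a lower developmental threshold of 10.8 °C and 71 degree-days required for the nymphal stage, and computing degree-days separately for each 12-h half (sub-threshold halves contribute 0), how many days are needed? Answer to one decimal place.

Day half: max(0, 16.8 − 10.8) × 0.5 = 6.0 × 0.5 = 3.00 DD.
Night half: max(0, 16.9 − 10.8) × 0.5 = 6.1 × 0.5 = 3.05 DD.
Per 24 h: 6.05 DD/day.
Duration = 71 / 6.05 = 11.736 ≈ 11.7 days.

11.7 days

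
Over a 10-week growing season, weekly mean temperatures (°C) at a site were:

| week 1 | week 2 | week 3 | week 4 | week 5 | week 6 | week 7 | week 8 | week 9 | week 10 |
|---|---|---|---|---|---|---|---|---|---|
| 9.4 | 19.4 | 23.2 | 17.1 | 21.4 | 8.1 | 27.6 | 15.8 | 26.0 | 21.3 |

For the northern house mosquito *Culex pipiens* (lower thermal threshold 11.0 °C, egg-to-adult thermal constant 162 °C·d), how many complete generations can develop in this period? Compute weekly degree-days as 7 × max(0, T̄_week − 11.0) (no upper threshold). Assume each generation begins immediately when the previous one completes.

Weekly DD (7 × max(0, T̄ − 11.0)): 0.0, 58.8, 85.4, 42.7, 72.8, 0.0, 116.2, 33.6, 105.0, 72.1.
Season total = 586.6 DD.
Complete generations = ⌊586.6 / 162⌋ = 3.

3 generations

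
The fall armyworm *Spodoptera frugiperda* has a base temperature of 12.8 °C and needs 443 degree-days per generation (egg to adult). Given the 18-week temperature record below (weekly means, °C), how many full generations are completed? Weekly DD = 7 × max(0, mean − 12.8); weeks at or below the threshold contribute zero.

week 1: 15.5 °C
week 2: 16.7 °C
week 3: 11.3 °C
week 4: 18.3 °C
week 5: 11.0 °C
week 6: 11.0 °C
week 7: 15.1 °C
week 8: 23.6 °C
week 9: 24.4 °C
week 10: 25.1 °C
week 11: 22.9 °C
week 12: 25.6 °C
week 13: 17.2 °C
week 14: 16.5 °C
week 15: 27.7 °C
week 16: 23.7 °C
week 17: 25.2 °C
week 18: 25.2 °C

Weekly DD (7 × max(0, T̄ − 12.8)): 18.9, 27.3, 0.0, 38.5, 0.0, 0.0, 16.1, 75.6, 81.2, 86.1, 70.7, 89.6, 30.8, 25.9, 104.3, 76.3, 86.8, 86.8.
Season total = 914.9 DD.
Complete generations = ⌊914.9 / 443⌋ = 2.

2 generations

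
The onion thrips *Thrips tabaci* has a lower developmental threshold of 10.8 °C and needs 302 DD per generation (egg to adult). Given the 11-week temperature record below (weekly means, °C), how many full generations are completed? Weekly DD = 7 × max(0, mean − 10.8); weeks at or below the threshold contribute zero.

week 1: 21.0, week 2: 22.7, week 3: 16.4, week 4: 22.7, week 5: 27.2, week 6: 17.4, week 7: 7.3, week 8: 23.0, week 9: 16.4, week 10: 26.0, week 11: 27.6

2 generations

Weekly DD (7 × max(0, T̄ − 10.8)): 71.4, 83.3, 39.2, 83.3, 114.8, 46.2, 0.0, 85.4, 39.2, 106.4, 117.6.
Season total = 786.8 DD.
Complete generations = ⌊786.8 / 302⌋ = 2.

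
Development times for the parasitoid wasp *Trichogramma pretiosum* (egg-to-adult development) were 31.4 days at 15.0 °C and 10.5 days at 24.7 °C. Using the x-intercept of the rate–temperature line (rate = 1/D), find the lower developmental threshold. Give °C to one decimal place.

10.1 °C

Linear rate model ⇒ the product D·(T − T_b) is constant across temperatures.
31.4·(15.0 − T_b) = 10.5·(24.7 − T_b)
T_b = (31.4·15.0 − 10.5·24.7) / (31.4 − 10.5) = 211.65 / 20.9 = 10.127 °C ≈ 10.1 °C.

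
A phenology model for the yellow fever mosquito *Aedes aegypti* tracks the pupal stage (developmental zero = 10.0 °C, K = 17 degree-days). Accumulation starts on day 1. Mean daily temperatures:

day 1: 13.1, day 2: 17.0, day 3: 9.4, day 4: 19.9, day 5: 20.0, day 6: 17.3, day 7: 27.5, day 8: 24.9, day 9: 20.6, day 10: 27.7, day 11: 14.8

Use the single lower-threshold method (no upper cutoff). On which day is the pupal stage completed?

day 4

Daily DD above 10.0 °C: 3.1, 7.0, 0.0, 9.9, 10.0, 7.3, 17.5, 14.9, 10.6, 17.7, 4.8.
Cumulative: 3.1, 10.1, 10.1, 20.0, 30.0, 37.3, 54.8, 69.7, 80.3, 98.0, 102.8.
The total first reaches 17 DD on day 4.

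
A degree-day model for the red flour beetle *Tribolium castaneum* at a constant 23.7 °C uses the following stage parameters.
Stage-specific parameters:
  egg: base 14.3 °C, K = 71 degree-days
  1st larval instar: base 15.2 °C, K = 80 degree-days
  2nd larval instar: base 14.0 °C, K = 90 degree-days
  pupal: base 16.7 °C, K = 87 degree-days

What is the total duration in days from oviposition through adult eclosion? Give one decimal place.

egg: 71 / (23.7 − 14.3) = 71 / 9.4 = 7.553 d.
1st larval instar: 80 / (23.7 − 15.2) = 80 / 8.5 = 9.412 d.
2nd larval instar: 90 / (23.7 − 14.0) = 90 / 9.7 = 9.278 d.
pupal: 87 / (23.7 − 16.7) = 87 / 7.0 = 12.429 d.
Sum = 38.672 ≈ 38.7 days.

38.7 days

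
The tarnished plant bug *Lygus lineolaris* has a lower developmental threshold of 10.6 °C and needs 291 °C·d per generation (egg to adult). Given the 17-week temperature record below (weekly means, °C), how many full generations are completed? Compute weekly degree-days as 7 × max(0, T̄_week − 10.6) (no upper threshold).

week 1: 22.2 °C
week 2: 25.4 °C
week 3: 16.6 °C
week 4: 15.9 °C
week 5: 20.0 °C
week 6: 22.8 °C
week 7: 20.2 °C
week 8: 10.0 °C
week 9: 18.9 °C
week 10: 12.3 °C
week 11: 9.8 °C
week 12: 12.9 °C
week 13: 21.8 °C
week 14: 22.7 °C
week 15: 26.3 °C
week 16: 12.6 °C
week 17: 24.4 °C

3 generations

Weekly DD (7 × max(0, T̄ − 10.6)): 81.2, 103.6, 42.0, 37.1, 65.8, 85.4, 67.2, 0.0, 58.1, 11.9, 0.0, 16.1, 78.4, 84.7, 109.9, 14.0, 96.6.
Season total = 952.0 DD.
Complete generations = ⌊952.0 / 291⌋ = 3.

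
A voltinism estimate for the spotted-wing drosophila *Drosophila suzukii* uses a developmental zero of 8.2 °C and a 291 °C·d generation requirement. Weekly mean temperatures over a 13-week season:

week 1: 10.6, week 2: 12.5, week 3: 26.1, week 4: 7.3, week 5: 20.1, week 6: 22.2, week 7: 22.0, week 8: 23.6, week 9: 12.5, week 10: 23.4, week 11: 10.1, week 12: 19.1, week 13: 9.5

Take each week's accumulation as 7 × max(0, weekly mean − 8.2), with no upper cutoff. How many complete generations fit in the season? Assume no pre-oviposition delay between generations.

2 generations

Weekly DD (7 × max(0, T̄ − 8.2)): 16.8, 30.1, 125.3, 0.0, 83.3, 98.0, 96.6, 107.8, 30.1, 106.4, 13.3, 76.3, 9.1.
Season total = 793.1 DD.
Complete generations = ⌊793.1 / 291⌋ = 2.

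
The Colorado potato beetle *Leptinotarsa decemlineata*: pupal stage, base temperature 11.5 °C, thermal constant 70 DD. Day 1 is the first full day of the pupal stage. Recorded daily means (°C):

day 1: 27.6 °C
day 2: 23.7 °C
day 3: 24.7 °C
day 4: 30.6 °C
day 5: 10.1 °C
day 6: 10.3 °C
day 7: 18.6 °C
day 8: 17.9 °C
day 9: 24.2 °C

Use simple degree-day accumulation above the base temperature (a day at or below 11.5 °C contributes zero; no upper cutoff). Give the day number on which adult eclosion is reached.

day 8

Daily DD above 11.5 °C: 16.1, 12.2, 13.2, 19.1, 0.0, 0.0, 7.1, 6.4, 12.7.
Cumulative: 16.1, 28.3, 41.5, 60.6, 60.6, 60.6, 67.7, 74.1, 86.8.
The total first reaches 70 DD on day 8.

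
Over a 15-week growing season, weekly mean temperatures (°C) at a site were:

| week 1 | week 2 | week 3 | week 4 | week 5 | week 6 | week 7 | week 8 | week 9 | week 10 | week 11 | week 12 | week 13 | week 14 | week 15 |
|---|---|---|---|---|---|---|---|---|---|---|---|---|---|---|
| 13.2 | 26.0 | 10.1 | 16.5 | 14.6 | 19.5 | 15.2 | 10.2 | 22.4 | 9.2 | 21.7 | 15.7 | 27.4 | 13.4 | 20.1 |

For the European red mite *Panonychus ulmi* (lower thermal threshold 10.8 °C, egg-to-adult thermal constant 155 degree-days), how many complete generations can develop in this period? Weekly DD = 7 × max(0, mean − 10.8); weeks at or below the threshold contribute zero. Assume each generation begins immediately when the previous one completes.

Weekly DD (7 × max(0, T̄ − 10.8)): 16.8, 106.4, 0.0, 39.9, 26.6, 60.9, 30.8, 0.0, 81.2, 0.0, 76.3, 34.3, 116.2, 18.2, 65.1.
Season total = 672.7 DD.
Complete generations = ⌊672.7 / 155⌋ = 4.

4 generations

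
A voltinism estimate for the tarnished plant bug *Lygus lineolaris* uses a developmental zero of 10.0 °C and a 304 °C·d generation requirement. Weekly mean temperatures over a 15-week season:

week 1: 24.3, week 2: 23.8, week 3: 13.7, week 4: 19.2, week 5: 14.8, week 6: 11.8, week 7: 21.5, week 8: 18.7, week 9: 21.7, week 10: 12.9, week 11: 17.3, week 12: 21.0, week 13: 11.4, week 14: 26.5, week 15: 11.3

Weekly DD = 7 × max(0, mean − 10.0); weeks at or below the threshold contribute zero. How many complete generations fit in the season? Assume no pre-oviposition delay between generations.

Weekly DD (7 × max(0, T̄ − 10.0)): 100.1, 96.6, 25.9, 64.4, 33.6, 12.6, 80.5, 60.9, 81.9, 20.3, 51.1, 77.0, 9.8, 115.5, 9.1.
Season total = 839.3 DD.
Complete generations = ⌊839.3 / 304⌋ = 2.

2 generations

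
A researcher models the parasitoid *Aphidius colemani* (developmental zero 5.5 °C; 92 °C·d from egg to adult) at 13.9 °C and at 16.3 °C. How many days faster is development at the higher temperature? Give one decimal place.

2.4 days

At 13.9 °C: 92 / (13.9 − 5.5) = 92 / 8.4 = 10.952 d.
At 16.3 °C: 92 / (16.3 − 5.5) = 92 / 10.8 = 8.519 d.
Difference = |10.952 − 8.519| = 2.434 ≈ 2.4 days.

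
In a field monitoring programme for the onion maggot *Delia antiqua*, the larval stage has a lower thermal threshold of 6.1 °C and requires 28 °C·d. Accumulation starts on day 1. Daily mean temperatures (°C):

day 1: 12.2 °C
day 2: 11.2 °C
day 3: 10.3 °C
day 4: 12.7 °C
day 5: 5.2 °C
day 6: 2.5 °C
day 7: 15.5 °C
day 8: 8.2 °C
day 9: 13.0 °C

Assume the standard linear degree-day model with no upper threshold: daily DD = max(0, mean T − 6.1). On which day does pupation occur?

Daily DD above 6.1 °C: 6.1, 5.1, 4.2, 6.6, 0.0, 0.0, 9.4, 2.1, 6.9.
Cumulative: 6.1, 11.2, 15.4, 22.0, 22.0, 22.0, 31.4, 33.5, 40.4.
The total first reaches 28 DD on day 7.

day 7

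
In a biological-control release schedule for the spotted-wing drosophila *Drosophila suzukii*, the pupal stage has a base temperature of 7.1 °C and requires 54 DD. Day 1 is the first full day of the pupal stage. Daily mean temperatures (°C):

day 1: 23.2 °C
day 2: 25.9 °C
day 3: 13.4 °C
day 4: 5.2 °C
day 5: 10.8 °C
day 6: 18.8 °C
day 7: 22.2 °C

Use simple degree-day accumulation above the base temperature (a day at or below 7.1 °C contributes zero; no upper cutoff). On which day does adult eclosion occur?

day 6

Daily DD above 7.1 °C: 16.1, 18.8, 6.3, 0.0, 3.7, 11.7, 15.1.
Cumulative: 16.1, 34.9, 41.2, 41.2, 44.9, 56.6, 71.7.
The total first reaches 54 DD on day 6.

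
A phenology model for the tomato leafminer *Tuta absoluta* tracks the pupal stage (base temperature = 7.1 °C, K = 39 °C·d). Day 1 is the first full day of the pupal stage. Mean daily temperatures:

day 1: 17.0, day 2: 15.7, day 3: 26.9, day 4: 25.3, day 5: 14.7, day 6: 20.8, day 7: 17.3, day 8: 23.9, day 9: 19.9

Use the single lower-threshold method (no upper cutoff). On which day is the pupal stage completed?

day 4

Daily DD above 7.1 °C: 9.9, 8.6, 19.8, 18.2, 7.6, 13.7, 10.2, 16.8, 12.8.
Cumulative: 9.9, 18.5, 38.3, 56.5, 64.1, 77.8, 88.0, 104.8, 117.6.
The total first reaches 39 DD on day 4.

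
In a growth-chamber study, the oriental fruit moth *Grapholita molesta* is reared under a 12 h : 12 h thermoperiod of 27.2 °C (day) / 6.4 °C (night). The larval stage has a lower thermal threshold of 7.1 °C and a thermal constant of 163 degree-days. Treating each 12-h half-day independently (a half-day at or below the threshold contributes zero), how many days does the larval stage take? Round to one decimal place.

16.2 days

Day half: max(0, 27.2 − 7.1) × 0.5 = 20.1 × 0.5 = 10.05 DD.
Night half: max(0, 6.4 − 7.1) × 0.5 = 0.0 × 0.5 = 0.00 DD.
Per 24 h: 10.05 DD/day.
Duration = 163 / 10.05 = 16.219 ≈ 16.2 days.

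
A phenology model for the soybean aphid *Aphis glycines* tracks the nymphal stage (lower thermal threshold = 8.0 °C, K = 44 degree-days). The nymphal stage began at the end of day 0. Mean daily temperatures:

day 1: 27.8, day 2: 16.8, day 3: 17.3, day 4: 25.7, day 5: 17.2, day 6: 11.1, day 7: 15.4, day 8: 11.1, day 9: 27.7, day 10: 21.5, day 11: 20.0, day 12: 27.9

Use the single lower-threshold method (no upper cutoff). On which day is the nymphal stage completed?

Daily DD above 8.0 °C: 19.8, 8.8, 9.3, 17.7, 9.2, 3.1, 7.4, 3.1, 19.7, 13.5, 12.0, 19.9.
Cumulative: 19.8, 28.6, 37.9, 55.6, 64.8, 67.9, 75.3, 78.4, 98.1, 111.6, 123.6, 143.5.
The total first reaches 44 DD on day 4.

day 4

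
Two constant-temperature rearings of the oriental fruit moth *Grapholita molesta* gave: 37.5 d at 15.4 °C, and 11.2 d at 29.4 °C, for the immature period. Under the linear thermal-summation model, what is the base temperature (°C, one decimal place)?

Under the model K = D·(T − T_b), so D₁·(T₁ − T_b) = D₂·(T₂ − T_b).
37.5·(15.4 − T_b) = 11.2·(29.4 − T_b)
T_b = (37.5·15.4 − 11.2·29.4) / (37.5 − 11.2) = 248.22 / 26.3 = 9.438 °C ≈ 9.4 °C.

9.4 °C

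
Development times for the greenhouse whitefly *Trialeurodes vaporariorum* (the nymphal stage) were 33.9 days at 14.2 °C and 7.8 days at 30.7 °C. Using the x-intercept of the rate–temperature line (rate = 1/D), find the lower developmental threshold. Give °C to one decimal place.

9.3 °C

Equal thermal constants: D₁(T₁ − T_b) = D₂(T₂ − T_b).
33.9·(14.2 − T_b) = 7.8·(30.7 − T_b)
T_b = (33.9·14.2 − 7.8·30.7) / (33.9 − 7.8) = 241.92 / 26.1 = 9.269 °C ≈ 9.3 °C.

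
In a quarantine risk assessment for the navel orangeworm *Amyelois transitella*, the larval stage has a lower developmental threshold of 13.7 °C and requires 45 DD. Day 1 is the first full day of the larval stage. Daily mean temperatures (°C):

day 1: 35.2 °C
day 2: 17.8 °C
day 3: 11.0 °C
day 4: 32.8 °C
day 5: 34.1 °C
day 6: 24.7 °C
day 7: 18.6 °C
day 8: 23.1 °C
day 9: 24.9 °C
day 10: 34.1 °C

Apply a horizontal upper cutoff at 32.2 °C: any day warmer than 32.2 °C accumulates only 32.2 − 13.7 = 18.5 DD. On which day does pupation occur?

Daily DD above 13.7 °C (capped at 18.5): 18.5, 4.1, 0.0, 18.5, 18.5, 11.0, 4.9, 9.4, 11.2, 18.5.
Cumulative: 18.5, 22.6, 22.6, 41.1, 59.6, 70.6, 75.5, 84.9, 96.1, 114.6.
The total first reaches 45 DD on day 5.

day 5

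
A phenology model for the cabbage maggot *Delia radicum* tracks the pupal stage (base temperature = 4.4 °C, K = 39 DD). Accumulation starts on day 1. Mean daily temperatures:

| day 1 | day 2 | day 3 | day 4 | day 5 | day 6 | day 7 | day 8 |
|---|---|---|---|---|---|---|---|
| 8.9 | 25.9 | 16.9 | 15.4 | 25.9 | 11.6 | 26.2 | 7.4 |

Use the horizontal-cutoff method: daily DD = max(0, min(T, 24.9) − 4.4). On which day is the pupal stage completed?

Daily DD above 4.4 °C (capped at 20.5): 4.5, 20.5, 12.5, 11.0, 20.5, 7.2, 20.5, 3.0.
Cumulative: 4.5, 25.0, 37.5, 48.5, 69.0, 76.2, 96.7, 99.7.
The total first reaches 39 DD on day 4.

day 4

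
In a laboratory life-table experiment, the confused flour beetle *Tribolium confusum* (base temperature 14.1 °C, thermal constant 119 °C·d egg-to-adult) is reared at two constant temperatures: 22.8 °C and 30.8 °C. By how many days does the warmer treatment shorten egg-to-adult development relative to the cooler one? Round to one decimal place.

6.6 days

At 22.8 °C: 119 / (22.8 − 14.1) = 119 / 8.7 = 13.678 d.
At 30.8 °C: 119 / (30.8 − 14.1) = 119 / 16.7 = 7.126 d.
Difference = |13.678 − 7.126| = 6.552 ≈ 6.6 days.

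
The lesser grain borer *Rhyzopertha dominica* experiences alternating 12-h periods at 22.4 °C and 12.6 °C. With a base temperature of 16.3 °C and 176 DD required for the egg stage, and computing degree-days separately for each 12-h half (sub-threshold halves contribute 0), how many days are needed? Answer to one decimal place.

Day half: max(0, 22.4 − 16.3) × 0.5 = 6.1 × 0.5 = 3.05 DD.
Night half: max(0, 12.6 − 16.3) × 0.5 = 0.0 × 0.5 = 0.00 DD.
Per 24 h: 3.05 DD/day.
Duration = 176 / 3.05 = 57.705 ≈ 57.7 days.

57.7 days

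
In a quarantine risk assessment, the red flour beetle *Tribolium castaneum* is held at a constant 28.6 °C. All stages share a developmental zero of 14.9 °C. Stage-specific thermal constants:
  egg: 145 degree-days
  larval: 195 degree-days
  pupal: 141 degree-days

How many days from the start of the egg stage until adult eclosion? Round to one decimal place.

Daily accumulation at 28.6 °C = 28.6 − 14.9 = 13.7 DD/day.
Total K = 145 + 195 + 141 = 481 DD.
Total duration = 481 / 13.7 = 35.109 ≈ 35.1 days.

35.1 days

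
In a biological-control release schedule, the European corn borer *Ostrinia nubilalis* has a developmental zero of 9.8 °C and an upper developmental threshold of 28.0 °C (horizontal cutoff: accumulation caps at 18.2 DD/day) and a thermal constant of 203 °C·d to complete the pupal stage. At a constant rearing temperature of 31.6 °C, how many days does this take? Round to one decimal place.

11.2 days

Temperature 31.6 °C exceeds the upper threshold, so daily accumulation caps at 28.0 − 9.8 = 18.2 DD/day.
Duration = 203 / 18.2 = 11.154 ≈ 11.2 days.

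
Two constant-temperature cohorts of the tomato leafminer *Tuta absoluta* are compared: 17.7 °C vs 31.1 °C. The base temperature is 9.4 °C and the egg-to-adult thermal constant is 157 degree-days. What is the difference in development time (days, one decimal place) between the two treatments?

11.7 days

At 17.7 °C: 157 / (17.7 − 9.4) = 157 / 8.3 = 18.916 d.
At 31.1 °C: 157 / (31.1 − 9.4) = 157 / 21.7 = 7.235 d.
Difference = |18.916 − 7.235| = 11.681 ≈ 11.7 days.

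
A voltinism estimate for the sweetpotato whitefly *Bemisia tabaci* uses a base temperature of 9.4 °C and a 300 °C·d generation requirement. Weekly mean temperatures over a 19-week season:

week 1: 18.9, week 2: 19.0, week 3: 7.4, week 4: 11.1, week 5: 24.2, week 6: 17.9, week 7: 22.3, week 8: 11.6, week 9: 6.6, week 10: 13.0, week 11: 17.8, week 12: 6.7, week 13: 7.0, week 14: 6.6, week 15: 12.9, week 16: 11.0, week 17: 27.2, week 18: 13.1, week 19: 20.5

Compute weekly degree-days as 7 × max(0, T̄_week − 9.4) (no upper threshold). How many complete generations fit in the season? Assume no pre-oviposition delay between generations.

2 generations

Weekly DD (7 × max(0, T̄ − 9.4)): 66.5, 67.2, 0.0, 11.9, 103.6, 59.5, 90.3, 15.4, 0.0, 25.2, 58.8, 0.0, 0.0, 0.0, 24.5, 11.2, 124.6, 25.9, 77.7.
Season total = 762.3 DD.
Complete generations = ⌊762.3 / 300⌋ = 2.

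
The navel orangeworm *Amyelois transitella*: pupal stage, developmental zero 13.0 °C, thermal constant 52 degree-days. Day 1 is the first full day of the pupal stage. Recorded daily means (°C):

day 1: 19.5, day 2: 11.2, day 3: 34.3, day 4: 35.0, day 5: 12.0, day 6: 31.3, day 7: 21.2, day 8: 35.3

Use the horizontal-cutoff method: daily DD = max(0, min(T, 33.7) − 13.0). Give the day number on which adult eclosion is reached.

day 6

Daily DD above 13.0 °C (capped at 20.7): 6.5, 0.0, 20.7, 20.7, 0.0, 18.3, 8.2, 20.7.
Cumulative: 6.5, 6.5, 27.2, 47.9, 47.9, 66.2, 74.4, 95.1.
The total first reaches 52 DD on day 6.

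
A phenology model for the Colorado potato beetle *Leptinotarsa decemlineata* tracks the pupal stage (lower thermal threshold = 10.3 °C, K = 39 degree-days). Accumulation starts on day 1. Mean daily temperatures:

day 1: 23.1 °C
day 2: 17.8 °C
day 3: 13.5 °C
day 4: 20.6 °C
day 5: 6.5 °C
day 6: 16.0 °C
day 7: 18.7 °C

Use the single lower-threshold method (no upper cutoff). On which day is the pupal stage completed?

Daily DD above 10.3 °C: 12.8, 7.5, 3.2, 10.3, 0.0, 5.7, 8.4.
Cumulative: 12.8, 20.3, 23.5, 33.8, 33.8, 39.5, 47.9.
The total first reaches 39 DD on day 6.

day 6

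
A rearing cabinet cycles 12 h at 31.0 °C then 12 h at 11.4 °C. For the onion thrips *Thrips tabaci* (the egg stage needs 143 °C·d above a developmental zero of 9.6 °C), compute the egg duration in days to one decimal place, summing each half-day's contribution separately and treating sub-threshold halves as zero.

12.3 days

Day half: max(0, 31.0 − 9.6) × 0.5 = 21.4 × 0.5 = 10.70 DD.
Night half: max(0, 11.4 − 9.6) × 0.5 = 1.8 × 0.5 = 0.90 DD.
Per 24 h: 11.60 DD/day.
Duration = 143 / 11.60 = 12.328 ≈ 12.3 days.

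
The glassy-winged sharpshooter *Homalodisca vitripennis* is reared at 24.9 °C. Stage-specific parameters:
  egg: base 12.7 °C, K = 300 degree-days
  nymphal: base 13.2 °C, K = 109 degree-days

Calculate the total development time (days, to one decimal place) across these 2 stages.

egg: 300 / (24.9 − 12.7) = 300 / 12.2 = 24.590 d.
nymphal: 109 / (24.9 − 13.2) = 109 / 11.7 = 9.316 d.
Sum = 33.906 ≈ 33.9 days.

33.9 days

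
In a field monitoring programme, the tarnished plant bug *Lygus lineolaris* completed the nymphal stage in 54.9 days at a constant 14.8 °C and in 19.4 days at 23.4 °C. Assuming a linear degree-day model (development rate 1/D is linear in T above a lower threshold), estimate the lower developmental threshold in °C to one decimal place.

10.1 °C

Equal thermal constants: D₁(T₁ − T_b) = D₂(T₂ − T_b).
54.9·(14.8 − T_b) = 19.4·(23.4 − T_b)
T_b = (54.9·14.8 − 19.4·23.4) / (54.9 − 19.4) = 358.56 / 35.5 = 10.100 °C ≈ 10.1 °C.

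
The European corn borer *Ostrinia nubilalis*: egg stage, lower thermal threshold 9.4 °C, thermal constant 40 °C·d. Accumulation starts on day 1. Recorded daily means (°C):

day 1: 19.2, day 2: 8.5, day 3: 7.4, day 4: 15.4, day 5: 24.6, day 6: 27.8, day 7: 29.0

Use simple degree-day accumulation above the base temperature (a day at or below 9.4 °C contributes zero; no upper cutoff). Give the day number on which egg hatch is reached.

day 6

Daily DD above 9.4 °C: 9.8, 0.0, 0.0, 6.0, 15.2, 18.4, 19.6.
Cumulative: 9.8, 9.8, 9.8, 15.8, 31.0, 49.4, 69.0.
The total first reaches 40 DD on day 6.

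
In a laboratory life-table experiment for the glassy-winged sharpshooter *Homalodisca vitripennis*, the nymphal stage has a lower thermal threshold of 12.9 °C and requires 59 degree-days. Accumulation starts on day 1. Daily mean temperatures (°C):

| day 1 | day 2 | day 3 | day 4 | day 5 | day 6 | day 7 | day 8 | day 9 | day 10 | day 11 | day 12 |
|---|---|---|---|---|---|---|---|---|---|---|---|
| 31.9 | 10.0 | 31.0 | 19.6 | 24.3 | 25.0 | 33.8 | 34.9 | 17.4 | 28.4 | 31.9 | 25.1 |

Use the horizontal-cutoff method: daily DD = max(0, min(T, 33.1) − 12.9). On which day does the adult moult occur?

Daily DD above 12.9 °C (capped at 20.2): 19.0, 0.0, 18.1, 6.7, 11.4, 12.1, 20.2, 20.2, 4.5, 15.5, 19.0, 12.2.
Cumulative: 19.0, 19.0, 37.1, 43.8, 55.2, 67.3, 87.5, 107.7, 112.2, 127.7, 146.7, 158.9.
The total first reaches 59 DD on day 6.

day 6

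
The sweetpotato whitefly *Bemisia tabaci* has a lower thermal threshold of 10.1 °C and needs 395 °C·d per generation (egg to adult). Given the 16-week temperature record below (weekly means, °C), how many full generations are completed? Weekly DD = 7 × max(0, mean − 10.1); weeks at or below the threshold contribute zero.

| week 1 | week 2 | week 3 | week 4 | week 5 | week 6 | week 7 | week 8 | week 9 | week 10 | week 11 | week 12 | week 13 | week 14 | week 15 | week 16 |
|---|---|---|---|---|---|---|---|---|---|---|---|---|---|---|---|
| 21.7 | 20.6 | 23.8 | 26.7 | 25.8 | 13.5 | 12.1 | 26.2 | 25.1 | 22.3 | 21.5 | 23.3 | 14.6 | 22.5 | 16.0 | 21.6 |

3 generations

Weekly DD (7 × max(0, T̄ − 10.1)): 81.2, 73.5, 95.9, 116.2, 109.9, 23.8, 14.0, 112.7, 105.0, 85.4, 79.8, 92.4, 31.5, 86.8, 41.3, 80.5.
Season total = 1229.9 DD.
Complete generations = ⌊1229.9 / 395⌋ = 3.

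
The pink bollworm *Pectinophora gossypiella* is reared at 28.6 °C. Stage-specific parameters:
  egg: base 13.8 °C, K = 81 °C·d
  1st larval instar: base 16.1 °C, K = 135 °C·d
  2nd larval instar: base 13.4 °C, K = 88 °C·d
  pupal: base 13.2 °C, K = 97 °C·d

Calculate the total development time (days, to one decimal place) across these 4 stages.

egg: 81 / (28.6 − 13.8) = 81 / 14.8 = 5.473 d.
1st larval instar: 135 / (28.6 − 16.1) = 135 / 12.5 = 10.800 d.
2nd larval instar: 88 / (28.6 − 13.4) = 88 / 15.2 = 5.789 d.
pupal: 97 / (28.6 − 13.2) = 97 / 15.4 = 6.299 d.
Sum = 28.361 ≈ 28.4 days.

28.4 days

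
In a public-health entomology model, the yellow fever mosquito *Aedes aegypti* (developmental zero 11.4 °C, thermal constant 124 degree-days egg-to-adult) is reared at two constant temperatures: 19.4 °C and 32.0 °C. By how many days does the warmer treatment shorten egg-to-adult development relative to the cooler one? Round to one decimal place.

At 19.4 °C: 124 / (19.4 − 11.4) = 124 / 8.0 = 15.500 d.
At 32.0 °C: 124 / (32.0 − 11.4) = 124 / 20.6 = 6.019 d.
Difference = |15.500 − 6.019| = 9.481 ≈ 9.5 days.

9.5 days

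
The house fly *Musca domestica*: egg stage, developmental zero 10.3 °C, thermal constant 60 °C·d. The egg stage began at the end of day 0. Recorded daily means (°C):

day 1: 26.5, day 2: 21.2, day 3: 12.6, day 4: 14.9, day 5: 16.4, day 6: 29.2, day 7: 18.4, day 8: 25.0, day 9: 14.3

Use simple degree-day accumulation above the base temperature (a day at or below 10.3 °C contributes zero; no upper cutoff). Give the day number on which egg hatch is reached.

Daily DD above 10.3 °C: 16.2, 10.9, 2.3, 4.6, 6.1, 18.9, 8.1, 14.7, 4.0.
Cumulative: 16.2, 27.1, 29.4, 34.0, 40.1, 59.0, 67.1, 81.8, 85.8.
The total first reaches 60 DD on day 7.

day 7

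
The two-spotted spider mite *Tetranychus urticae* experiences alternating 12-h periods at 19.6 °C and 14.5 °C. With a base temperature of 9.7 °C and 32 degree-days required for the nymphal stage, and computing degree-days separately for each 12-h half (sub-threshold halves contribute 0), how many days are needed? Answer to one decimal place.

Day half: max(0, 19.6 − 9.7) × 0.5 = 9.9 × 0.5 = 4.95 DD.
Night half: max(0, 14.5 − 9.7) × 0.5 = 4.8 × 0.5 = 2.40 DD.
Per 24 h: 7.35 DD/day.
Duration = 32 / 7.35 = 4.354 ≈ 4.4 days.

4.4 days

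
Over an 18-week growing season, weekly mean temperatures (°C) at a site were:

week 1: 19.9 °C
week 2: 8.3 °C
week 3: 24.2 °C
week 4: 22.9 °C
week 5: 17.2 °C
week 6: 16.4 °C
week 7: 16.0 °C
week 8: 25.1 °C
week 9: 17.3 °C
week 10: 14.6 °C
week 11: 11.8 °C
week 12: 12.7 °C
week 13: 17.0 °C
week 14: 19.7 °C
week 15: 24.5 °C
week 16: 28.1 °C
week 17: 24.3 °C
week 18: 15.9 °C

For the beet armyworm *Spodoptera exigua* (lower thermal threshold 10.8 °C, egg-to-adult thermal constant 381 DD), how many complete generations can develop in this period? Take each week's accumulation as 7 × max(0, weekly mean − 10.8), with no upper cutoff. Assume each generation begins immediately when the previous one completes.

2 generations

Weekly DD (7 × max(0, T̄ − 10.8)): 63.7, 0.0, 93.8, 84.7, 44.8, 39.2, 36.4, 100.1, 45.5, 26.6, 7.0, 13.3, 43.4, 62.3, 95.9, 121.1, 94.5, 35.7.
Season total = 1008.0 DD.
Complete generations = ⌊1008.0 / 381⌋ = 2.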